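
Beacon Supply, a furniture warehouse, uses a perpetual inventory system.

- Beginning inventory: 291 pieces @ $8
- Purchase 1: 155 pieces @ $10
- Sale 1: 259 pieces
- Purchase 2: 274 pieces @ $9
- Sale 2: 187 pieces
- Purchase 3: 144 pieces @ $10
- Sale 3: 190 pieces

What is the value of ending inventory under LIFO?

Ending inventory = $1,865

Sale 1 (259) [LIFO — newest first]: 155 @ $10 + 104 @ $8 = $2,382
Sale 2 (187) [LIFO — newest first]: 187 @ $9 = $1,683
Sale 3 (190) [LIFO — newest first]: 144 @ $10 + 46 @ $9 = $1,854
Total COGS = $2,382 + $1,683 + $1,854 = $5,919
Ending inventory: 187 @ $8 + 41 @ $9 = $1,865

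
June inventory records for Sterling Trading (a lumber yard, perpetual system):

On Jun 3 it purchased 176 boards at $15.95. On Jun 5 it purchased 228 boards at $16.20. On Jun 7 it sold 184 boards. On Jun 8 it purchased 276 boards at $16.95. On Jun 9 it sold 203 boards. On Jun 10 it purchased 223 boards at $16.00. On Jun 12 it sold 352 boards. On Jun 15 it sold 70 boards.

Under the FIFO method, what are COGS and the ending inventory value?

COGS = $13,243.00; ending inventory = $1,504.00

Jun 7, 184 sold [FIFO — oldest first]: 176 @ $15.95 + 8 @ $16.20 = $2,936.80
Jun 9, 203 sold [FIFO — oldest first]: 203 @ $16.20 = $3,288.60
Jun 12, 352 sold [FIFO — oldest first]: 17 @ $16.20 + 276 @ $16.95 + 59 @ $16.00 = $5,897.60
Jun 15, 70 sold [FIFO — oldest first]: 70 @ $16.00 = $1,120.00
Total COGS = $2,936.80 + $3,288.60 + $5,897.60 + $1,120.00 = $13,243.00
Ending inventory: 94 @ $16.00 = $1,504.00
Check: goods available $14,747.00 = COGS $13,243.00 + ending $1,504.00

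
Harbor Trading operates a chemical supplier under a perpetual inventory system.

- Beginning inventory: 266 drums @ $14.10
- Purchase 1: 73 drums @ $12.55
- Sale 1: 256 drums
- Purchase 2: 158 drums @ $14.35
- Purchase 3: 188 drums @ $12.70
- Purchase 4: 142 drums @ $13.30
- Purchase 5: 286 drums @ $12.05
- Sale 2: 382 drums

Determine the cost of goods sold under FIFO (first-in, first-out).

COGS = $8,724.75

Sale 1 (256) [FIFO — oldest first]: 256 @ $14.10 = $3,609.60
Sale 2 (382) [FIFO — oldest first]: 10 @ $14.10 + 73 @ $12.55 + 158 @ $14.35 + 141 @ $12.70 = $5,115.15
Total COGS = $3,609.60 + $5,115.15 = $8,724.75
Ending inventory: 47 @ $12.70 + 142 @ $13.30 + 286 @ $12.05 = $5,931.80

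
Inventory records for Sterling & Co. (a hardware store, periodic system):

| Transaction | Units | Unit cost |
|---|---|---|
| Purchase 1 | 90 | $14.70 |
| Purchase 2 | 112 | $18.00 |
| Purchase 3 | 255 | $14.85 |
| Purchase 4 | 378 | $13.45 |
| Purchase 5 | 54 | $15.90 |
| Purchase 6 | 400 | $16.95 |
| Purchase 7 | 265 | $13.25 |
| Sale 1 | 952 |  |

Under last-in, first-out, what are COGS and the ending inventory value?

Sale 1 (952) [LIFO — newest first]: 265 @ $13.25 + 400 @ $16.95 + 54 @ $15.90 + 233 @ $13.45 = $14,283.70
Ending inventory: 90 @ $14.70 + 112 @ $18.00 + 255 @ $14.85 + 145 @ $13.45 = $9,076.00

COGS = $14,283.70; ending inventory = $9,076.00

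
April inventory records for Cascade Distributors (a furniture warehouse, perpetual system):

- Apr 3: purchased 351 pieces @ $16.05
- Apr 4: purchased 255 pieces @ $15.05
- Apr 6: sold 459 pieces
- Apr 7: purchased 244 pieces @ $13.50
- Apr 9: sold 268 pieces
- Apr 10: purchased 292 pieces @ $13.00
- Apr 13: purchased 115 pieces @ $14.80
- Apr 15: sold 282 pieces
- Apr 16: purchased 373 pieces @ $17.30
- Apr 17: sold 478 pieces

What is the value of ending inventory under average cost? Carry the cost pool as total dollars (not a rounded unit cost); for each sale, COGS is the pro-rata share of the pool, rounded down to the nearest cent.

After Apr 3: 351 on hand, pool $5,633.55 (≈ $16.0500 each)
After Apr 4: 606 on hand, pool $9,471.30 (≈ $15.6292 each)
Apr 6, sell 459: 459/606 × $9,471.30 → $7,173.80
After Apr 7: 391 on hand, pool $5,591.50 (≈ $14.3005 each)
Apr 9, sell 268: 268/391 × $5,591.50 → $3,832.53
After Apr 10: 415 on hand, pool $5,554.97 (≈ $13.3855 each)
After Apr 13: 530 on hand, pool $7,256.97 (≈ $13.6924 each)
Apr 15, sell 282: 282/530 × $7,256.97 → $3,861.25
After Apr 16: 621 on hand, pool $9,848.62 (≈ $15.8593 each)
Apr 17, sell 478: 478/621 × $9,848.62 → $7,580.74
Total COGS = $7,173.80 + $3,832.53 + $3,861.25 + $7,580.74 = $22,448.32
Ending inventory (cost pool remaining) = $2,267.88

Ending inventory = $2,267.88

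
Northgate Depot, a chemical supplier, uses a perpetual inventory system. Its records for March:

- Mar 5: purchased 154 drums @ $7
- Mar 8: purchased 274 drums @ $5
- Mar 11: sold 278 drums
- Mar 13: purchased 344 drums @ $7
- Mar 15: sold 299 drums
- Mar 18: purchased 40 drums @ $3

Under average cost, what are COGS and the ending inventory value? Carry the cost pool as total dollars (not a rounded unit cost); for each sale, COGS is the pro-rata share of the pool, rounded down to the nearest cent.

After Mar 5: 154 on hand, pool $1,078.00 (≈ $7.0000 each)
After Mar 8: 428 on hand, pool $2,448.00 (≈ $5.7196 each)
Mar 11, sell 278: 278/428 × $2,448.00 → $1,590.05
After Mar 13: 494 on hand, pool $3,265.95 (≈ $6.6112 each)
Mar 15, sell 299: 299/494 × $3,265.95 → $1,976.75
After Mar 18: 235 on hand, pool $1,409.20 (≈ $5.9966 each)
Total COGS = $1,590.05 + $1,976.75 = $3,566.80
Ending inventory (cost pool remaining) = $1,409.20

COGS = $3,566.80; ending inventory = $1,409.20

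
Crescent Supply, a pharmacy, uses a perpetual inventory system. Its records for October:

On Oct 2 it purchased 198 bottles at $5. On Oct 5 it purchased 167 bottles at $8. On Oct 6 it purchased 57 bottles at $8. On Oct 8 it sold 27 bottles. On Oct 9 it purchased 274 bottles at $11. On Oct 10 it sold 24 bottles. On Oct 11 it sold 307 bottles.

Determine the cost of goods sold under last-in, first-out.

COGS = $3,686

Oct 8, 27 sold [LIFO — newest first]: 27 @ $8 = $216
Oct 10, 24 sold [LIFO — newest first]: 24 @ $11 = $264
Oct 11, 307 sold [LIFO — newest first]: 250 @ $11 + 30 @ $8 + 27 @ $8 = $3,206
Total COGS = $216 + $264 + $3,206 = $3,686
Ending inventory: 198 @ $5 + 140 @ $8 = $2,110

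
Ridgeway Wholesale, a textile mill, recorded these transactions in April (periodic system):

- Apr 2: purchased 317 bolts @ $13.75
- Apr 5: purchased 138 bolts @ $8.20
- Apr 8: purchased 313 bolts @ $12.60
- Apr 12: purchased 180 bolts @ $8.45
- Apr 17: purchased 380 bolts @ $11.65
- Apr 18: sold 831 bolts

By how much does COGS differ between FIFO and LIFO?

$603.90

FIFO COGS: 317 @ $13.75 + 138 @ $8.20 + 313 @ $12.60 + 63 @ $8.45 = $9,966.50
LIFO COGS: 380 @ $11.65 + 180 @ $8.45 + 271 @ $12.60 = $9,362.60
Difference = |$9,966.50 − $9,362.60| = $603.90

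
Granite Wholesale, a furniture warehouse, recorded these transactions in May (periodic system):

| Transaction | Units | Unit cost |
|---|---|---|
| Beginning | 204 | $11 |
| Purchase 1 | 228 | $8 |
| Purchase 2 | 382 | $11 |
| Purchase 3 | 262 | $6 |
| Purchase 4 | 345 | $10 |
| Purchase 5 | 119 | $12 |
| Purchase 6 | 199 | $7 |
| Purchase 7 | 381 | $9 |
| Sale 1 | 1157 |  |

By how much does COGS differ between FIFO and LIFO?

FIFO COGS: 204 @ $11 + 228 @ $8 + 382 @ $11 + 262 @ $6 + 81 @ $10 = $10,652
LIFO COGS: 381 @ $9 + 199 @ $7 + 119 @ $12 + 345 @ $10 + 113 @ $6 = $10,378
Difference = |$10,652 − $10,378| = $274

$274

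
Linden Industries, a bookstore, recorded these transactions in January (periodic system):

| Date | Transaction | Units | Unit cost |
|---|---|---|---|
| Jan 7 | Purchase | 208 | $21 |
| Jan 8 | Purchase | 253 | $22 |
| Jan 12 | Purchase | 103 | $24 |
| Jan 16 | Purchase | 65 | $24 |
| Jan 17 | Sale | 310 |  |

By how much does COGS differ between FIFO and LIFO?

$544

FIFO COGS: 208 @ $21 + 102 @ $22 = $6,612
LIFO COGS: 65 @ $24 + 103 @ $24 + 142 @ $22 = $7,156
Difference = |$6,612 − $7,156| = $544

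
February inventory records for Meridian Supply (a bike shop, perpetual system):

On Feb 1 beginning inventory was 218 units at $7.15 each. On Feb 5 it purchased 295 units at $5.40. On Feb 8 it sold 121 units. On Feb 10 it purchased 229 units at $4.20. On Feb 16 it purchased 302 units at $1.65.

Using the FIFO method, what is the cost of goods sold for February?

COGS = $865.15

Feb 8, 121 sold [FIFO — oldest first]: 121 @ $7.15 = $865.15
Ending inventory: 97 @ $7.15 + 295 @ $5.40 + 229 @ $4.20 + 302 @ $1.65 = $3,746.65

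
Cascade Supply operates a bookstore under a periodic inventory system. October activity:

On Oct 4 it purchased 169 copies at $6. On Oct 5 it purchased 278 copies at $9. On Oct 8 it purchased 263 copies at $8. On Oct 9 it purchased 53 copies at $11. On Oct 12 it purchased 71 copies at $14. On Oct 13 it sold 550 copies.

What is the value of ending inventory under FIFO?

Oct 13, 550 sold [FIFO — oldest first]: 169 @ $6 + 278 @ $9 + 103 @ $8 = $4,340
Ending inventory: 160 @ $8 + 53 @ $11 + 71 @ $14 = $2,857
Check: goods available $7,197 = COGS $4,340 + ending $2,857

Ending inventory = $2,857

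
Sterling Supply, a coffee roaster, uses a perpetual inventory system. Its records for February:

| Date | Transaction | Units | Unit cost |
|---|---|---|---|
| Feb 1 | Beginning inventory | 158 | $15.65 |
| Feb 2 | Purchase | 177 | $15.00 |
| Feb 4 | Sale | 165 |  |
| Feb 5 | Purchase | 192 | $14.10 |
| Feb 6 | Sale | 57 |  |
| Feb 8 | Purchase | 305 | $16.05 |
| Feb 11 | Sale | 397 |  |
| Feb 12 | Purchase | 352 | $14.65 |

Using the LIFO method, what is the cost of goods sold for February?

COGS = $9,471.15

Feb 4, 165 sold [LIFO — newest first]: 165 @ $15.00 = $2,475.00
Feb 6, 57 sold [LIFO — newest first]: 57 @ $14.10 = $803.70
Feb 11, 397 sold [LIFO — newest first]: 305 @ $16.05 + 92 @ $14.10 = $6,192.45
Total COGS = $2,475.00 + $803.70 + $6,192.45 = $9,471.15
Ending inventory: 158 @ $15.65 + 12 @ $15.00 + 43 @ $14.10 + 352 @ $14.65 = $8,415.80
Check: goods available $17,886.95 = COGS $9,471.15 + ending $8,415.80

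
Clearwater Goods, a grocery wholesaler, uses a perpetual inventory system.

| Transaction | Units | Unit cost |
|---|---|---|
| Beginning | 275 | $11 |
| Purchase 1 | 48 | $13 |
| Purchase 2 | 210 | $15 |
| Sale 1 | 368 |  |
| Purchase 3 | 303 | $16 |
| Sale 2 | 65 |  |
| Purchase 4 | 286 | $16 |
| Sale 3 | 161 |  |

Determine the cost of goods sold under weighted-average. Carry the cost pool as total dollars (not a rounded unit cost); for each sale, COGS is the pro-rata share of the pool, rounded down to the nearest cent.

COGS = $8,128.20

After Beginning: 275 on hand, pool $3,025.00 (≈ $11.0000 each)
After Purchase 1: 323 on hand, pool $3,649.00 (≈ $11.2972 each)
After Purchase 2: 533 on hand, pool $6,799.00 (≈ $12.7561 each)
Sale 1, sell 368: 368/533 × $6,799.00 → $4,694.24
After Purchase 3: 468 on hand, pool $6,952.76 (≈ $14.8563 each)
Sale 2, sell 65: 65/468 × $6,952.76 → $965.66
After Purchase 4: 689 on hand, pool $10,563.10 (≈ $15.3311 each)
Sale 3, sell 161: 161/689 × $10,563.10 → $2,468.30
Total COGS = $4,694.24 + $965.66 + $2,468.30 = $8,128.20
Ending inventory (cost pool remaining) = $8,094.80
Check: goods available $16,223.00 = COGS $8,128.20 + ending $8,094.80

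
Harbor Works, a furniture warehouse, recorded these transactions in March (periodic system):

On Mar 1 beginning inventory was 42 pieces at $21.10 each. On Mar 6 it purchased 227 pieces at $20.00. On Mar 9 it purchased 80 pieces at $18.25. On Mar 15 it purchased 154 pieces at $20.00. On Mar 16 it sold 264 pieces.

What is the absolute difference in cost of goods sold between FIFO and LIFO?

$186.20

FIFO COGS: 42 @ $21.10 + 222 @ $20.00 = $5,326.20
LIFO COGS: 154 @ $20.00 + 80 @ $18.25 + 30 @ $20.00 = $5,140.00
Difference = |$5,326.20 − $5,140.00| = $186.20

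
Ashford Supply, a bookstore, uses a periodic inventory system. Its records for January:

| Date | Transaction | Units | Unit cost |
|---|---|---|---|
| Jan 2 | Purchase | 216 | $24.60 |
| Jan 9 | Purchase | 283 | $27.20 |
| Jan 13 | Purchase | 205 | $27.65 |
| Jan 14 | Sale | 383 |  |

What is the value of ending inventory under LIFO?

Ending inventory = $8,169.60

Jan 14, 383 sold [LIFO — newest first]: 205 @ $27.65 + 178 @ $27.20 = $10,509.85
Ending inventory: 216 @ $24.60 + 105 @ $27.20 = $8,169.60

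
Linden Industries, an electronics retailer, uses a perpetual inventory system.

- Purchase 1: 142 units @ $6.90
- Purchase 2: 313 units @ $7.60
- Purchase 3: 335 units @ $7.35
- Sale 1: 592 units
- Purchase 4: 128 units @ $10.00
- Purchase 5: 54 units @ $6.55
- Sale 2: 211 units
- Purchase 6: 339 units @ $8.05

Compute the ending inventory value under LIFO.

Sale 1 (592) [LIFO — newest first]: 335 @ $7.35 + 257 @ $7.60 = $4,415.45
Sale 2 (211) [LIFO — newest first]: 54 @ $6.55 + 128 @ $10.00 + 29 @ $7.60 = $1,854.10
Total COGS = $4,415.45 + $1,854.10 = $6,269.55
Ending inventory: 142 @ $6.90 + 27 @ $7.60 + 339 @ $8.05 = $3,913.95

Ending inventory = $3,913.95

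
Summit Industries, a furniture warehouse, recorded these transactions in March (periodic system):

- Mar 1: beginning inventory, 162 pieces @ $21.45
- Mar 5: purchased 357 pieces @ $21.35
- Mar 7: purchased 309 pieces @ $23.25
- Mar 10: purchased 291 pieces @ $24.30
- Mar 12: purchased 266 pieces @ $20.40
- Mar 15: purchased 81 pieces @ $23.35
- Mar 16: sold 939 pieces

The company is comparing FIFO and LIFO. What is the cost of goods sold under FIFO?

COGS = $20,978.40

FIFO COGS: 162 @ $21.45 + 357 @ $21.35 + 309 @ $23.25 + 111 @ $24.30 = $20,978.40
LIFO COGS: 81 @ $23.35 + 266 @ $20.40 + 291 @ $24.30 + 301 @ $23.25 = $21,387.30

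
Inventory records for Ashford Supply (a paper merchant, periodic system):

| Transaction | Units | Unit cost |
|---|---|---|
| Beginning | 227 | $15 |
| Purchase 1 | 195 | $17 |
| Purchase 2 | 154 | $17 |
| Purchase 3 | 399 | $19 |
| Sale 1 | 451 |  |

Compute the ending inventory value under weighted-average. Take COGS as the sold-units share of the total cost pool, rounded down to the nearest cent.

Sale 1, sell 451: 451/975 × $16,919.00 → $7,826.12
Ending inventory (cost pool remaining) = $9,092.88

Ending inventory = $9,092.88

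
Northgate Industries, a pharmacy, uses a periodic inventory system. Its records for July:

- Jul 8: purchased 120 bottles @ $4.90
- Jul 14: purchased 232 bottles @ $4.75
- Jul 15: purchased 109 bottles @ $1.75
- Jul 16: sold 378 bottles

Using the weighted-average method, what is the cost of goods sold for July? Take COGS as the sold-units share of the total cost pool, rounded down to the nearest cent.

Jul 16, sell 378: 378/461 × $1,880.75 → $1,542.13
Ending inventory (cost pool remaining) = $338.62
Check: goods available $1,880.75 = COGS $1,542.13 + ending $338.62

COGS = $1,542.13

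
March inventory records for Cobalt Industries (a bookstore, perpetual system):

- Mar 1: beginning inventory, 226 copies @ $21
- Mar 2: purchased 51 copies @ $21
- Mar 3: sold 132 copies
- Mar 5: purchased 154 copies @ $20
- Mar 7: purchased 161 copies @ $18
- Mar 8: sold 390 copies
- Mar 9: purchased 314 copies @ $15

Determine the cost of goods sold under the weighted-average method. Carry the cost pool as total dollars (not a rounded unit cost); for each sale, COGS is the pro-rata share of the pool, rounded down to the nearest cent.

After Mar 1: 226 on hand, pool $4,746.00 (≈ $21.0000 each)
After Mar 2: 277 on hand, pool $5,817.00 (≈ $21.0000 each)
Mar 3, sell 132: 132/277 × $5,817.00 → $2,772.00
After Mar 5: 299 on hand, pool $6,125.00 (≈ $20.4849 each)
After Mar 7: 460 on hand, pool $9,023.00 (≈ $19.6152 each)
Mar 8, sell 390: 390/460 × $9,023.00 → $7,649.93
After Mar 9: 384 on hand, pool $6,083.07 (≈ $15.8413 each)
Total COGS = $2,772.00 + $7,649.93 = $10,421.93
Ending inventory (cost pool remaining) = $6,083.07

COGS = $10,421.93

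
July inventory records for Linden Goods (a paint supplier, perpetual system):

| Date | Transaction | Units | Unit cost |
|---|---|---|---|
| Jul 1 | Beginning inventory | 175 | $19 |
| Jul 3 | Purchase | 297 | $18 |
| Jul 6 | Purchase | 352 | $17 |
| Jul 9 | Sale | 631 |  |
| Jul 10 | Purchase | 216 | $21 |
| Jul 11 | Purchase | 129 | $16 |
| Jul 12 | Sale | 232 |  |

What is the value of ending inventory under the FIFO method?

Ending inventory = $5,781

Jul 9, 631 sold [FIFO — oldest first]: 175 @ $19 + 297 @ $18 + 159 @ $17 = $11,374
Jul 12, 232 sold [FIFO — oldest first]: 193 @ $17 + 39 @ $21 = $4,100
Total COGS = $11,374 + $4,100 = $15,474
Ending inventory: 177 @ $21 + 129 @ $16 = $5,781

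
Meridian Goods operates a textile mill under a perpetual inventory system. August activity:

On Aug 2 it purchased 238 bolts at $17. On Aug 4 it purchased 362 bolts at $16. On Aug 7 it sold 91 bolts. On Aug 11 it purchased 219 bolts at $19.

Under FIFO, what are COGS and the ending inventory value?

COGS = $1,547; ending inventory = $12,452

Aug 7, 91 sold [FIFO — oldest first]: 91 @ $17 = $1,547
Ending inventory: 147 @ $17 + 362 @ $16 + 219 @ $19 = $12,452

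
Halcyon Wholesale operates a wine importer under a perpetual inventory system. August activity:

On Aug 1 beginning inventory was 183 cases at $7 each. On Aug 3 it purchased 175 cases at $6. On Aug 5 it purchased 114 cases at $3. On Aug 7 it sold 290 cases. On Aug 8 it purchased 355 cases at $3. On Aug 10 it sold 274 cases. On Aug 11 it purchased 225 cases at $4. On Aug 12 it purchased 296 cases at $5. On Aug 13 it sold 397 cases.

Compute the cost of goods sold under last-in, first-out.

COGS = $4,105

Aug 7, 290 sold [LIFO — newest first]: 114 @ $3 + 175 @ $6 + 1 @ $7 = $1,399
Aug 10, 274 sold [LIFO — newest first]: 274 @ $3 = $822
Aug 13, 397 sold [LIFO — newest first]: 296 @ $5 + 101 @ $4 = $1,884
Total COGS = $1,399 + $822 + $1,884 = $4,105
Ending inventory: 182 @ $7 + 81 @ $3 + 124 @ $4 = $2,013
Check: goods available $6,118 = COGS $4,105 + ending $2,013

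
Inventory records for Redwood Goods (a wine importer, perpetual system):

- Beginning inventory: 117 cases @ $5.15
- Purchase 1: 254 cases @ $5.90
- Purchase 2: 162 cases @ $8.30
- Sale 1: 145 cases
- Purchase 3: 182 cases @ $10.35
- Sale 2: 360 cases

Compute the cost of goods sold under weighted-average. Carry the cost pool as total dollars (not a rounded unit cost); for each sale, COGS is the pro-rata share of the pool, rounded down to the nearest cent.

After Beginning: 117 on hand, pool $602.55 (≈ $5.1500 each)
After Purchase 1: 371 on hand, pool $2,101.15 (≈ $5.6635 each)
After Purchase 2: 533 on hand, pool $3,445.75 (≈ $6.4648 each)
Sale 1, sell 145: 145/533 × $3,445.75 → $937.39
After Purchase 3: 570 on hand, pool $4,392.06 (≈ $7.7054 each)
Sale 2, sell 360: 360/570 × $4,392.06 → $2,773.93
Total COGS = $937.39 + $2,773.93 = $3,711.32
Ending inventory (cost pool remaining) = $1,618.13
Check: goods available $5,329.45 = COGS $3,711.32 + ending $1,618.13

COGS = $3,711.32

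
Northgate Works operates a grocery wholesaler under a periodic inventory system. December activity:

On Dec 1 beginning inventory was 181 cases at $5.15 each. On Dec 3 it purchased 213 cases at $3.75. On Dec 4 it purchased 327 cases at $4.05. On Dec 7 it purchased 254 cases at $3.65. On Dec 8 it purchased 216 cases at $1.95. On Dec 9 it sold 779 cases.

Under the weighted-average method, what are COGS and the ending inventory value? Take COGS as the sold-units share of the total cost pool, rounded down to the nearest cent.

COGS = $2,880.23; ending inventory = $1,523.32

Dec 9, sell 779: 779/1191 × $4,403.55 → $2,880.23
Ending inventory (cost pool remaining) = $1,523.32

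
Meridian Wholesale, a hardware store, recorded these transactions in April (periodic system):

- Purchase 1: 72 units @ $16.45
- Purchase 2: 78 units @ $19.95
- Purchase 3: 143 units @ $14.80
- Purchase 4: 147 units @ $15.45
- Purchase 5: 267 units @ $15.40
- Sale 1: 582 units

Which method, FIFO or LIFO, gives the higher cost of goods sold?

FIFO COGS: 72 @ $16.45 + 78 @ $19.95 + 143 @ $14.80 + 147 @ $15.45 + 142 @ $15.40 = $9,314.85
LIFO COGS: 267 @ $15.40 + 147 @ $15.45 + 143 @ $14.80 + 25 @ $19.95 = $8,998.10

FIFO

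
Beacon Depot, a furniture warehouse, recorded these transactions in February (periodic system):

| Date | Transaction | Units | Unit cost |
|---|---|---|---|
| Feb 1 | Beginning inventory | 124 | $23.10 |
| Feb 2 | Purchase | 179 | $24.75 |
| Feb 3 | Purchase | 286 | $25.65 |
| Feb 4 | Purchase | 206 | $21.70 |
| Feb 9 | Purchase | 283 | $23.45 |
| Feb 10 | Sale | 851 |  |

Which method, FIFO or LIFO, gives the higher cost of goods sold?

FIFO

FIFO COGS: 124 @ $23.10 + 179 @ $24.75 + 286 @ $25.65 + 206 @ $21.70 + 56 @ $23.45 = $20,413.95
LIFO COGS: 283 @ $23.45 + 206 @ $21.70 + 286 @ $25.65 + 76 @ $24.75 = $20,323.45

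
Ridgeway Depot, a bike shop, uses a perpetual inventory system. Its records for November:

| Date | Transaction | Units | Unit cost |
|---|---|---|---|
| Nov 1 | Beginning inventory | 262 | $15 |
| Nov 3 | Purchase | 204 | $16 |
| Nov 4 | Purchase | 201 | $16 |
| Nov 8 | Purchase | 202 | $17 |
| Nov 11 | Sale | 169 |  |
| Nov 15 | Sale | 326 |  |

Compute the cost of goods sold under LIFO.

COGS = $8,122

Nov 11, 169 sold [LIFO — newest first]: 169 @ $17 = $2,873
Nov 15, 326 sold [LIFO — newest first]: 33 @ $17 + 201 @ $16 + 92 @ $16 = $5,249
Total COGS = $2,873 + $5,249 = $8,122
Ending inventory: 262 @ $15 + 112 @ $16 = $5,722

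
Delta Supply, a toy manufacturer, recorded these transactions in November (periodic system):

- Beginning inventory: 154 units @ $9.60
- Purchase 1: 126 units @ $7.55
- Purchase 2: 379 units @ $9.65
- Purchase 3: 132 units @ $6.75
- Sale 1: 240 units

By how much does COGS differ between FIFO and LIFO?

$194.50

FIFO COGS: 154 @ $9.60 + 86 @ $7.55 = $2,127.70
LIFO COGS: 132 @ $6.75 + 108 @ $9.65 = $1,933.20
Difference = |$2,127.70 − $1,933.20| = $194.50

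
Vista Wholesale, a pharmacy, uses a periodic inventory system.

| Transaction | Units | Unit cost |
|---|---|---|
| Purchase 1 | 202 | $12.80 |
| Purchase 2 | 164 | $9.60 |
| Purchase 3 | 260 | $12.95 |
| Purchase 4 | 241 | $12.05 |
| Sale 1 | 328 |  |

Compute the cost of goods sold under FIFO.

COGS = $3,795.20

Sale 1 (328) [FIFO — oldest first]: 202 @ $12.80 + 126 @ $9.60 = $3,795.20
Ending inventory: 38 @ $9.60 + 260 @ $12.95 + 241 @ $12.05 = $6,635.85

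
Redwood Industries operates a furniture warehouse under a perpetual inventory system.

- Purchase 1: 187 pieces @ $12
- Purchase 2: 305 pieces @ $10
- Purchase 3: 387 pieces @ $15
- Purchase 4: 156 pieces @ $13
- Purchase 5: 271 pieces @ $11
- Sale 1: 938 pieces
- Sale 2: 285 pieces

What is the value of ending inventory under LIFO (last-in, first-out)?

Sale 1 (938) [LIFO — newest first]: 271 @ $11 + 156 @ $13 + 387 @ $15 + 124 @ $10 = $12,054
Sale 2 (285) [LIFO — newest first]: 181 @ $10 + 104 @ $12 = $3,058
Total COGS = $12,054 + $3,058 = $15,112
Ending inventory: 83 @ $12 = $996

Ending inventory = $996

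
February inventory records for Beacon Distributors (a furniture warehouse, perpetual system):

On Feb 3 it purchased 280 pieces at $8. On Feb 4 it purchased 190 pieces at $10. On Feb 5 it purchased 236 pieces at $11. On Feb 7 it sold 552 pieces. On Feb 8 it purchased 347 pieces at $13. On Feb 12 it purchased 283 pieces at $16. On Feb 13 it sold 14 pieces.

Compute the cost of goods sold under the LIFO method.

Feb 7, 552 sold [LIFO — newest first]: 236 @ $11 + 190 @ $10 + 126 @ $8 = $5,504
Feb 13, 14 sold [LIFO — newest first]: 14 @ $16 = $224
Total COGS = $5,504 + $224 = $5,728
Ending inventory: 154 @ $8 + 347 @ $13 + 269 @ $16 = $10,047
Check: goods available $15,775 = COGS $5,728 + ending $10,047

COGS = $5,728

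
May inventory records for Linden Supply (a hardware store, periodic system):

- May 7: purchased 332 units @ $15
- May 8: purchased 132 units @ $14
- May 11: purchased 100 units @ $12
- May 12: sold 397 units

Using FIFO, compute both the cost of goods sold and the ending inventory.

May 12, 397 sold [FIFO — oldest first]: 332 @ $15 + 65 @ $14 = $5,890
Ending inventory: 67 @ $14 + 100 @ $12 = $2,138
Check: goods available $8,028 = COGS $5,890 + ending $2,138

COGS = $5,890; ending inventory = $2,138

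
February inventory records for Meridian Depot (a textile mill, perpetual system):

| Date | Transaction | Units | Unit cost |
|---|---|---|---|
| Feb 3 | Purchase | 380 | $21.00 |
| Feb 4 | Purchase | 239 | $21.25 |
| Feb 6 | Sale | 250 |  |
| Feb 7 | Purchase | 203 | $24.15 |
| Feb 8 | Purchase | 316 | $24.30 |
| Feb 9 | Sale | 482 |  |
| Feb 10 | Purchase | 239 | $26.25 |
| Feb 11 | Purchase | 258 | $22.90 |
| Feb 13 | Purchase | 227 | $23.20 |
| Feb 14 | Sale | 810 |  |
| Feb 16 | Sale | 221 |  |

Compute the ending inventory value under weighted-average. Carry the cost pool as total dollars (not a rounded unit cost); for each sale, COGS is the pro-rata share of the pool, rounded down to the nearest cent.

Ending inventory = $2,344.45

After Feb 3: 380 on hand, pool $7,980.00 (≈ $21.0000 each)
After Feb 4: 619 on hand, pool $13,058.75 (≈ $21.0965 each)
Feb 6, sell 250: 250/619 × $13,058.75 → $5,274.13
After Feb 7: 572 on hand, pool $12,687.07 (≈ $22.1802 each)
After Feb 8: 888 on hand, pool $20,365.87 (≈ $22.9345 each)
Feb 9, sell 482: 482/888 × $20,365.87 → $11,054.44
After Feb 10: 645 on hand, pool $15,585.18 (≈ $24.1631 each)
After Feb 11: 903 on hand, pool $21,493.38 (≈ $23.8022 each)
After Feb 13: 1130 on hand, pool $26,759.78 (≈ $23.6812 each)
Feb 14, sell 810: 810/1130 × $26,759.78 → $19,181.78
Feb 16, sell 221: 221/320 × $7,578.00 → $5,233.55
Total COGS = $5,274.13 + $11,054.44 + $19,181.78 + $5,233.55 = $40,743.90
Ending inventory (cost pool remaining) = $2,344.45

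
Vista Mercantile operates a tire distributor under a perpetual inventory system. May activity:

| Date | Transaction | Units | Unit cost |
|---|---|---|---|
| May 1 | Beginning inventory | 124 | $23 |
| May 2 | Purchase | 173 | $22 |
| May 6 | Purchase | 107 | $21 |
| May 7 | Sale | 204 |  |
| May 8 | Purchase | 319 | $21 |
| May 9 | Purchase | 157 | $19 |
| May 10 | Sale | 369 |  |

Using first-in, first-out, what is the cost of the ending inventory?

Ending inventory = $6,133

May 7, 204 sold [FIFO — oldest first]: 124 @ $23 + 80 @ $22 = $4,612
May 10, 369 sold [FIFO — oldest first]: 93 @ $22 + 107 @ $21 + 169 @ $21 = $7,842
Total COGS = $4,612 + $7,842 = $12,454
Ending inventory: 150 @ $21 + 157 @ $19 = $6,133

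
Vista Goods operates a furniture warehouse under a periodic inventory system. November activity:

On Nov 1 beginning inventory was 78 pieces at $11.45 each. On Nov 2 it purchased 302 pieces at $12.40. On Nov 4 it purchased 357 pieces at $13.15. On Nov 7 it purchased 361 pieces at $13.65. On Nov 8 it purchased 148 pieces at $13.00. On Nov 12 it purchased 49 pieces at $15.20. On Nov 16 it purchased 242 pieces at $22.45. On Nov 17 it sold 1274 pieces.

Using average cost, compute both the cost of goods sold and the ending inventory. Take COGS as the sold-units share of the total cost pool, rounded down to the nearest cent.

Nov 17, sell 1274: 1274/1537 × $22,361.80 → $18,535.41
Ending inventory (cost pool remaining) = $3,826.39

COGS = $18,535.41; ending inventory = $3,826.39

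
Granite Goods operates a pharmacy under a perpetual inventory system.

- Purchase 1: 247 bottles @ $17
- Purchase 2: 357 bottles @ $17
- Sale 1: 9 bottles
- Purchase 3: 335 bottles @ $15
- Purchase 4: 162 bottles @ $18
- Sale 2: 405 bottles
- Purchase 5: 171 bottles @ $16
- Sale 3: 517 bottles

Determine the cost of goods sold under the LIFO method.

COGS = $15,148

Sale 1 (9) [LIFO — newest first]: 9 @ $17 = $153
Sale 2 (405) [LIFO — newest first]: 162 @ $18 + 243 @ $15 = $6,561
Sale 3 (517) [LIFO — newest first]: 171 @ $16 + 92 @ $15 + 254 @ $17 = $8,434
Total COGS = $153 + $6,561 + $8,434 = $15,148
Ending inventory: 247 @ $17 + 94 @ $17 = $5,797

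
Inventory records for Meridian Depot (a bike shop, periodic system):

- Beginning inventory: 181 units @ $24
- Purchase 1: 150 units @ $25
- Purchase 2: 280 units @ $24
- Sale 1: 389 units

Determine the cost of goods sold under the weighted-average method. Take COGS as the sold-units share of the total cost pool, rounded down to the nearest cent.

Sale 1, sell 389: 389/611 × $14,814.00 → $9,431.49
Ending inventory (cost pool remaining) = $5,382.51

COGS = $9,431.49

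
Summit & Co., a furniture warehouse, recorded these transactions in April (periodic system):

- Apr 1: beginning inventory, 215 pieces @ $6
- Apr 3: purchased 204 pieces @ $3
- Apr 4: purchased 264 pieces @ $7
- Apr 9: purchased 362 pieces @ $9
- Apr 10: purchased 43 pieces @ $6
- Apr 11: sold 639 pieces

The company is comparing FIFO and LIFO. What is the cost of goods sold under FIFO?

COGS = $3,442

FIFO COGS: 215 @ $6 + 204 @ $3 + 220 @ $7 = $3,442
LIFO COGS: 43 @ $6 + 362 @ $9 + 234 @ $7 = $5,154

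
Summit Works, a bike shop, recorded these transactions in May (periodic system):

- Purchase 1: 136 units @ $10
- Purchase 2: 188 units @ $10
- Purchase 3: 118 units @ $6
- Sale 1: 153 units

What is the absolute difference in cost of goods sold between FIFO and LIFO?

FIFO COGS: 136 @ $10 + 17 @ $10 = $1,530
LIFO COGS: 118 @ $6 + 35 @ $10 = $1,058
Difference = |$1,530 − $1,058| = $472

$472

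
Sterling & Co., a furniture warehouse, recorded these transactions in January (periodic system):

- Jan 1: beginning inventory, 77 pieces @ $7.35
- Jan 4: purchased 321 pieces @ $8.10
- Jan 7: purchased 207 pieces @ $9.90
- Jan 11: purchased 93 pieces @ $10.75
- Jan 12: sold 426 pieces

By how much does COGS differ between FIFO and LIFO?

$626.40

FIFO COGS: 77 @ $7.35 + 321 @ $8.10 + 28 @ $9.90 = $3,443.25
LIFO COGS: 93 @ $10.75 + 207 @ $9.90 + 126 @ $8.10 = $4,069.65
Difference = |$3,443.25 − $4,069.65| = $626.40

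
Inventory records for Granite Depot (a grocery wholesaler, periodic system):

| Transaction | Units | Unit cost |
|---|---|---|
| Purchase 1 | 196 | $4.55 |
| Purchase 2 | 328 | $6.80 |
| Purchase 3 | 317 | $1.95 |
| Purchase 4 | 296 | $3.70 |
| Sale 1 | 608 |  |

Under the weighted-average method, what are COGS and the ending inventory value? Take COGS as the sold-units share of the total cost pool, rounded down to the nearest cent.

Sale 1, sell 608: 608/1137 × $4,835.55 → $2,585.76
Ending inventory (cost pool remaining) = $2,249.79

COGS = $2,585.76; ending inventory = $2,249.79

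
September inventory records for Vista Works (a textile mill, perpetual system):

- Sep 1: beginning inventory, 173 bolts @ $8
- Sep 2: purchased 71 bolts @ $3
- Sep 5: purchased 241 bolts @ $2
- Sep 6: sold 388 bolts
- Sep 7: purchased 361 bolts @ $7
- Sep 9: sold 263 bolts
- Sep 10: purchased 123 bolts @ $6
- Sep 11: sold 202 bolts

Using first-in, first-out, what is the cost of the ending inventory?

Sep 6, 388 sold [FIFO — oldest first]: 173 @ $8 + 71 @ $3 + 144 @ $2 = $1,885
Sep 9, 263 sold [FIFO — oldest first]: 97 @ $2 + 166 @ $7 = $1,356
Sep 11, 202 sold [FIFO — oldest first]: 195 @ $7 + 7 @ $6 = $1,407
Total COGS = $1,885 + $1,356 + $1,407 = $4,648
Ending inventory: 116 @ $6 = $696

Ending inventory = $696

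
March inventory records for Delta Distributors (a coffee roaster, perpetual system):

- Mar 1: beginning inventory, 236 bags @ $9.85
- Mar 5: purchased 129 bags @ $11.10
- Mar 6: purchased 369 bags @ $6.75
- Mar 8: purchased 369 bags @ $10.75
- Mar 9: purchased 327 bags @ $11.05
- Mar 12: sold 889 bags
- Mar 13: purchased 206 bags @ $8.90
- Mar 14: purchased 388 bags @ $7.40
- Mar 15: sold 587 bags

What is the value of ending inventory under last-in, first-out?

Mar 12, 889 sold [LIFO — newest first]: 327 @ $11.05 + 369 @ $10.75 + 193 @ $6.75 = $8,882.85
Mar 15, 587 sold [LIFO — newest first]: 388 @ $7.40 + 199 @ $8.90 = $4,642.30
Total COGS = $8,882.85 + $4,642.30 = $13,525.15
Ending inventory: 236 @ $9.85 + 129 @ $11.10 + 176 @ $6.75 + 7 @ $8.90 = $5,006.80

Ending inventory = $5,006.80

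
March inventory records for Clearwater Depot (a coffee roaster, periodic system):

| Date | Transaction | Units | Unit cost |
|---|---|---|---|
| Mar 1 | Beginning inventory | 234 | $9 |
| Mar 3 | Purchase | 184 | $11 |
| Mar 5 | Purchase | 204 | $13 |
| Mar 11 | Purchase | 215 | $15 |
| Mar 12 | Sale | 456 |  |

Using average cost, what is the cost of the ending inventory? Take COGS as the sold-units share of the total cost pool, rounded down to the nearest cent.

Ending inventory = $4,555.16

Mar 12, sell 456: 456/837 × $10,007.00 → $5,451.84
Ending inventory (cost pool remaining) = $4,555.16
Check: goods available $10,007.00 = COGS $5,451.84 + ending $4,555.16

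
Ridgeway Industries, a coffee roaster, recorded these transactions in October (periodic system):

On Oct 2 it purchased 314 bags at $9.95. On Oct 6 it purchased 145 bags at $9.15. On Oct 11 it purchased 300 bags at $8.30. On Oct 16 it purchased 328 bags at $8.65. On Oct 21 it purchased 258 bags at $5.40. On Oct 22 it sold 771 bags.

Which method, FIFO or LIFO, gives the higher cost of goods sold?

FIFO COGS: 314 @ $9.95 + 145 @ $9.15 + 300 @ $8.30 + 12 @ $8.65 = $7,044.85
LIFO COGS: 258 @ $5.40 + 328 @ $8.65 + 185 @ $8.30 = $5,765.90

FIFO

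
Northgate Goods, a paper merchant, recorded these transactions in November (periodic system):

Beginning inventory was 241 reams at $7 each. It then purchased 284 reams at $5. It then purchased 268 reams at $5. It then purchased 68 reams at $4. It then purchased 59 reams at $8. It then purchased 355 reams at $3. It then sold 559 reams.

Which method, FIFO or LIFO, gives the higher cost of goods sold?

FIFO

FIFO COGS: 241 @ $7 + 284 @ $5 + 34 @ $5 = $3,277
LIFO COGS: 355 @ $3 + 59 @ $8 + 68 @ $4 + 77 @ $5 = $2,194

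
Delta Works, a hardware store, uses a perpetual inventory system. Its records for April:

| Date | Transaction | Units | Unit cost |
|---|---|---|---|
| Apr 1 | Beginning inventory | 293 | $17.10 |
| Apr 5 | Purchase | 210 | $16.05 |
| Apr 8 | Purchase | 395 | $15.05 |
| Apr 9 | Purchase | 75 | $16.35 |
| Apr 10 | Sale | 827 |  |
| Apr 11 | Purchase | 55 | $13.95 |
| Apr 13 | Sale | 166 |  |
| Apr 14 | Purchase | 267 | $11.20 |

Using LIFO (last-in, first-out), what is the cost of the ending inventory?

Ending inventory = $3,588.90

Apr 10, 827 sold [LIFO — newest first]: 75 @ $16.35 + 395 @ $15.05 + 210 @ $16.05 + 147 @ $17.10 = $13,055.20
Apr 13, 166 sold [LIFO — newest first]: 55 @ $13.95 + 111 @ $17.10 = $2,665.35
Total COGS = $13,055.20 + $2,665.35 = $15,720.55
Ending inventory: 35 @ $17.10 + 267 @ $11.20 = $3,588.90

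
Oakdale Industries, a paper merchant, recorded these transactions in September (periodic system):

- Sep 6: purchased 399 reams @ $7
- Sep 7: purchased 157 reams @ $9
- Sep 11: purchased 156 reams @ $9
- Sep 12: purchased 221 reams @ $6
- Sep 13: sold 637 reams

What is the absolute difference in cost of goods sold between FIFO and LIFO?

$71

FIFO COGS: 399 @ $7 + 157 @ $9 + 81 @ $9 = $4,935
LIFO COGS: 221 @ $6 + 156 @ $9 + 157 @ $9 + 103 @ $7 = $4,864
Difference = |$4,935 − $4,864| = $71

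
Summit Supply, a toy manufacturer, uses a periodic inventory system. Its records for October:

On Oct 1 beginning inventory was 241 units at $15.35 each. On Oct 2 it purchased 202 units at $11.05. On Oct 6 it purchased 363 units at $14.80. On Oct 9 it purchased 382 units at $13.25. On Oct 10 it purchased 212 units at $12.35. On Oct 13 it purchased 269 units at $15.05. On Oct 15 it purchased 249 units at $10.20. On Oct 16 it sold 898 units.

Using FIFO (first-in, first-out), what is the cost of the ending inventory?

Oct 16, 898 sold [FIFO — oldest first]: 241 @ $15.35 + 202 @ $11.05 + 363 @ $14.80 + 92 @ $13.25 = $12,522.85
Ending inventory: 290 @ $13.25 + 212 @ $12.35 + 269 @ $15.05 + 249 @ $10.20 = $13,048.95

Ending inventory = $13,048.95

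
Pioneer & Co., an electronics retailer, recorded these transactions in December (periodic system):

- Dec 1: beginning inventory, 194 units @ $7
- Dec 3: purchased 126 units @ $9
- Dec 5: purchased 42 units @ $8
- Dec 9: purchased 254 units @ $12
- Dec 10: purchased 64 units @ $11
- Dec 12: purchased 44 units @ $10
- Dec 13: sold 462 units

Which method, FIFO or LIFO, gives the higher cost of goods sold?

FIFO COGS: 194 @ $7 + 126 @ $9 + 42 @ $8 + 100 @ $12 = $4,028
LIFO COGS: 44 @ $10 + 64 @ $11 + 254 @ $12 + 42 @ $8 + 58 @ $9 = $5,050

LIFO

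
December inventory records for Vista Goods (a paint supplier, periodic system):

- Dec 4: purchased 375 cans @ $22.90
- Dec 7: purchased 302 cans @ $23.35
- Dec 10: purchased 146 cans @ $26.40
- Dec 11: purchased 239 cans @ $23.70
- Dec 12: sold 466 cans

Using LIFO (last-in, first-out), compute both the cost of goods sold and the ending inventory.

COGS = $11,410.05; ending inventory = $13,747.85

Dec 12, 466 sold [LIFO — newest first]: 239 @ $23.70 + 146 @ $26.40 + 81 @ $23.35 = $11,410.05
Ending inventory: 375 @ $22.90 + 221 @ $23.35 = $13,747.85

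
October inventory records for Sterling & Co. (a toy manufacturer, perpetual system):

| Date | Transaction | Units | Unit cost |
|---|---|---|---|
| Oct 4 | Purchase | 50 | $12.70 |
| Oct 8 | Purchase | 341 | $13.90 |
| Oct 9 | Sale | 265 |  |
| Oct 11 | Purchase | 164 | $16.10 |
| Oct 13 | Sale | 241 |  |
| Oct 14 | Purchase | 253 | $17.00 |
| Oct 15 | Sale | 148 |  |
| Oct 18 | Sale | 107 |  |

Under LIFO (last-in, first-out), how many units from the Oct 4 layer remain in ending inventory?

47

Oct 9, 265 sold [LIFO — newest first]: 265 @ $13.90 = $3,683.50
Oct 13, 241 sold [LIFO — newest first]: 164 @ $16.10 + 76 @ $13.90 + 1 @ $12.70 = $3,709.50
Oct 15, 148 sold [LIFO — newest first]: 148 @ $17.00 = $2,516.00
Oct 18, 107 sold [LIFO — newest first]: 105 @ $17.00 + 2 @ $12.70 = $1,810.40
Total COGS = $3,683.50 + $3,709.50 + $2,516.00 + $1,810.40 = $11,719.40
Ending inventory: 47 @ $12.70 = $596.90
Check: goods available $12,316.30 = COGS $11,719.40 + ending $596.90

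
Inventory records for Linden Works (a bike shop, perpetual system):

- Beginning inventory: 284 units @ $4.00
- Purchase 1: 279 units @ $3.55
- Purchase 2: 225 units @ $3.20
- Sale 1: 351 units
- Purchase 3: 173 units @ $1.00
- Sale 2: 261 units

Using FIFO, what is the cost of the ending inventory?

Sale 1 (351) [FIFO — oldest first]: 284 @ $4.00 + 67 @ $3.55 = $1,373.85
Sale 2 (261) [FIFO — oldest first]: 212 @ $3.55 + 49 @ $3.20 = $909.40
Total COGS = $1,373.85 + $909.40 = $2,283.25
Ending inventory: 176 @ $3.20 + 173 @ $1.00 = $736.20

Ending inventory = $736.20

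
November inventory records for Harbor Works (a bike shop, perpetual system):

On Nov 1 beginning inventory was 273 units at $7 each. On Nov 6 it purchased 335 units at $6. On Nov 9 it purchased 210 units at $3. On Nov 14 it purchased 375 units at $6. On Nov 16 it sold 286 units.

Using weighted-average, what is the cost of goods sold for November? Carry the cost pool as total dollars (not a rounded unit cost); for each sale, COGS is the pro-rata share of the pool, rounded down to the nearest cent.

After Nov 1: 273 on hand, pool $1,911.00 (≈ $7.0000 each)
After Nov 6: 608 on hand, pool $3,921.00 (≈ $6.4490 each)
After Nov 9: 818 on hand, pool $4,551.00 (≈ $5.5636 each)
After Nov 14: 1193 on hand, pool $6,801.00 (≈ $5.7008 each)
Nov 16, sell 286: 286/1193 × $6,801.00 → $1,630.41
Ending inventory (cost pool remaining) = $5,170.59
Check: goods available $6,801.00 = COGS $1,630.41 + ending $5,170.59

COGS = $1,630.41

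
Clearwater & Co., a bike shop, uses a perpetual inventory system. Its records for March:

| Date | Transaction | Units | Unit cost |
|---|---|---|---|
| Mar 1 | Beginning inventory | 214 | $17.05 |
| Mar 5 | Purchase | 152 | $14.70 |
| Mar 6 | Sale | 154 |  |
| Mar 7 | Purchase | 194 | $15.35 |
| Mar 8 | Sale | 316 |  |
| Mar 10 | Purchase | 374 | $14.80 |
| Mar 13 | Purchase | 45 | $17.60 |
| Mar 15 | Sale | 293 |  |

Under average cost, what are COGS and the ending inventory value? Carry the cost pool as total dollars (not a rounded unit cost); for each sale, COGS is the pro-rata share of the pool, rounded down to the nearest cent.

After Mar 1: 214 on hand, pool $3,648.70 (≈ $17.0500 each)
After Mar 5: 366 on hand, pool $5,883.10 (≈ $16.0740 each)
Mar 6, sell 154: 154/366 × $5,883.10 → $2,475.40
After Mar 7: 406 on hand, pool $6,385.60 (≈ $15.7281 each)
Mar 8, sell 316: 316/406 × $6,385.60 → $4,970.07
After Mar 10: 464 on hand, pool $6,950.73 (≈ $14.9800 each)
After Mar 13: 509 on hand, pool $7,742.73 (≈ $15.2117 each)
Mar 15, sell 293: 293/509 × $7,742.73 → $4,457.01
Total COGS = $2,475.40 + $4,970.07 + $4,457.01 = $11,902.48
Ending inventory (cost pool remaining) = $3,285.72
Check: goods available $15,188.20 = COGS $11,902.48 + ending $3,285.72

COGS = $11,902.48; ending inventory = $3,285.72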